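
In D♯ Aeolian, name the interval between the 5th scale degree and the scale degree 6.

The scale runs D♯ E♯ F♯ G♯ A♯ B C♯.
So we need the interval from A♯ up to B.
2 letter names make it a second; at 1 semitone (a half step narrower than major) the quality is minor.

minor second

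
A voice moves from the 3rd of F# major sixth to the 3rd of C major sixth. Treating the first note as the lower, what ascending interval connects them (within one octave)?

diminished 5th

F# major sixth has A# as its 3rd, and C major sixth has E as its 3rd.
A# up to E is 6 semitones, a half step narrower than a perfect fifth, so the interval is diminished.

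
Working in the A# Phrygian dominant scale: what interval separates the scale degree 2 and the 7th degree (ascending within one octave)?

The scale runs A# B C## D# E# F# G#.
The scale degree 2 is B and the degree 7 is G#.
From B to G# is 9 semitones, exactly the major sixth.

major sixth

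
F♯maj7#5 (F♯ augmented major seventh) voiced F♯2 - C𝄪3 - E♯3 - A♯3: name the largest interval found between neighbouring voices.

augmented fifth

Adjacent intervals: F♯2→C𝄪3 = augmented fifth; C𝄪3→E♯3 = minor third; E♯3→A♯3 = perfect fourth.
The largest is F♯2 to C𝄪3, an augmented fifth (8 semitones).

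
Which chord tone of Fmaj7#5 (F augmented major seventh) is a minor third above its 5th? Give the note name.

E

The chord tones of F+maj7 (F augmented major seventh) are F-A-C#-E.
The 5th is C#. A minor third above C# is E.
E is the chord's 7th.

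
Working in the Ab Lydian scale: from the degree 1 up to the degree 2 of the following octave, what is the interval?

major ninth

Ab lydian: Ab Bb C D Eb F G.
Degree 1 = Ab; 2nd degree (up an octave) = Bb.
From Ab to Bb is 14 semitones, exactly the major ninth.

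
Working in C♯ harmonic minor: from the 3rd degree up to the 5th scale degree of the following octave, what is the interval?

The scale runs C♯ D♯ E F♯ G♯ A B♯.
3rd degree = E; 5th degree (up an octave) = G♯.
E up to G♯ spans 10 letter names and 16 semitones — a major tenth.

M10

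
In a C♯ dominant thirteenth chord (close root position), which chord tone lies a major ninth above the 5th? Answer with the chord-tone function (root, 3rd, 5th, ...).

13th

C♯13: C♯-E♯-G♯-B-D♯-A♯.
The 5th is G♯. A major ninth above G♯ is A♯.
A♯ is the chord's 13th.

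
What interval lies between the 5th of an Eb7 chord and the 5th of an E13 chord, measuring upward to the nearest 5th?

Eb7 has Bb as its 5th, and E13 has B as its 5th.
Bb up to B is 1 semitone, a half step wider than a perfect unison, so the interval is augmented.

A1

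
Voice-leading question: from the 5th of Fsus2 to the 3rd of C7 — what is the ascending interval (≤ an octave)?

The 5th of Fsus2 is C; the 3rd of C7 is E.
From C to E is 4 semitones, exactly the major third.

major third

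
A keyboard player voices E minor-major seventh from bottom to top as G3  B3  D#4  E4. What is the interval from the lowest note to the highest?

major sixth

The outer voices are G3 and E4.
G up to E spans 6 letter names and 9 semitones — a major sixth.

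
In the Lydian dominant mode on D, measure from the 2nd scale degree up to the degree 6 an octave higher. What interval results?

perfect twelfth

D lydian dominant: D E F♯ G♯ A B C.
That puts E below B.
From E to B is 19 semitones, exactly the perfect twelfth.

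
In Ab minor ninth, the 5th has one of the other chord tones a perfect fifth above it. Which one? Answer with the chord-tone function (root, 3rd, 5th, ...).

Abm9 (Ab minor ninth): Ab Cb Eb Gb Bb.
The 5th is Eb. A perfect fifth above Eb is Bb.
Bb is the chord's 9th.

9th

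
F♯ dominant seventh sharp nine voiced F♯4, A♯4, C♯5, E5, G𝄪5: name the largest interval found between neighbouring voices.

augmented third

Adjacent intervals: F♯4→A♯4 = major third; A♯4→C♯5 = minor third; C♯5→E5 = minor third; E5→G𝄪5 = augmented third.
The largest is E5 to G𝄪5, an augmented third (5 semitones).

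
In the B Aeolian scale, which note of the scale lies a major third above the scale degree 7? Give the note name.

C#

The scale is B C# D E F# G A.
The scale degree 7 is A; a major third above that is C# — scale degree 2.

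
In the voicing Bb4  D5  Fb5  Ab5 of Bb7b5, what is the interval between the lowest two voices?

Those voices are Bb4 and D5.
Bb up to D spans 3 letter names and 4 semitones — a major third.

major third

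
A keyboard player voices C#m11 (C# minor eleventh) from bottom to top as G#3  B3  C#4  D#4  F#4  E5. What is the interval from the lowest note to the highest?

The outer voices are G#3 and E5.
From G# to E: 20 semitones over a thirteenth = minor.

minor thirteenth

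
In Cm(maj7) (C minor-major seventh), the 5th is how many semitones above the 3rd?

4

Cm(maj7) (C minor-major seventh) is spelled C–E♭–G–B.
E♭ to G is a major third: 4 semitones.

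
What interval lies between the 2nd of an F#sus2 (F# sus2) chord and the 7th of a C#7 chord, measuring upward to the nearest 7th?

minor third

F#sus2 (F# sus2) has G# as its 2nd, and C#7 has B as its 7th.
3 letter names make it a third; at 3 semitones (a half step narrower than major) the quality is minor.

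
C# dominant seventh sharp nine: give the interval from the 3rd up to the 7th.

diminished fifth

C#7#9 is spelled C#-E#-G#-B-D##.
So we need the interval from E# up to B.
5 letter names make it a fifth; at 6 semitones (a half step narrower than perfect) the quality is diminished.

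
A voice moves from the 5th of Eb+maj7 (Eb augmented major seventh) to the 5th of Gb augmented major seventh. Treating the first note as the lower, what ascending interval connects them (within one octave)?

Eb+maj7 (Eb augmented major seventh) has B as its 5th, and Gb augmented major seventh has D as its 5th.
B up to D is 3 semitones, a half step narrower than a major third, so the interval is minor.

minor third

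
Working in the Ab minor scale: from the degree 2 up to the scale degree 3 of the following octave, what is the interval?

minor 9th

Spelling the Ab minor scale: Ab Bb Cb Db Eb Fb Gb.
Degree 2 = Bb; 3rd scale degree (up an octave) = Cb.
9 letter names make it a ninth; at 13 semitones (a half step narrower than major) the quality is minor.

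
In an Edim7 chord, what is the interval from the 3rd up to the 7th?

Edim7: E G Bb Db.
The 3rd is G and the 7th is Db.
G up to Db is 6 semitones, a half step narrower than a perfect fifth, so the interval is diminished.

diminished 5th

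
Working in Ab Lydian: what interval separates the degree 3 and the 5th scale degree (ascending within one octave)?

minor third

Spelling Ab Lydian: Ab Bb C D Eb F G.
So we need the interval from C up to Eb.
C up to Eb is 3 semitones, a half step narrower than a major third, so the interval is minor.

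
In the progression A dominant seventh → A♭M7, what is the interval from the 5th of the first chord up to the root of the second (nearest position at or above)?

d4

A dominant seventh has E as its 5th, and A♭M7 has A♭ as its root.
From E to A♭: 4 semitones over a fourth = diminished.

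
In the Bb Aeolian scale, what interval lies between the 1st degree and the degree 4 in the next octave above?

The scale runs Bb C Db Eb F Gb Ab.
That puts Bb below Eb.
Bb up to Eb spans 11 letter names and 17 semitones — a perfect eleventh.

P11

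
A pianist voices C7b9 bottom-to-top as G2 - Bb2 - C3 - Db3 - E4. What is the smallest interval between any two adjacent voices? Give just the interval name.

m2

Adjacent intervals: G2→Bb2 = minor third; Bb2→C3 = major second; C3→Db3 = minor second; Db3→E4 = augmented ninth.
The smallest is C3 to Db3, a minor second (1 semitone).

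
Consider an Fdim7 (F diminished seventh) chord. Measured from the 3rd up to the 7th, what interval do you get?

diminished fifth

F°7 is spelled F, Ab, Cb, Ebb.
So we need the interval from Ab up to Ebb.
From Ab to Ebb: 6 semitones over a fifth = diminished.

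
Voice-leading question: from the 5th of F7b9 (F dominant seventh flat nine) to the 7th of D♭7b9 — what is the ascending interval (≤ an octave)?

The 5th of F7b9 (F dominant seventh flat nine) is C; the 7th of D♭7b9 is C♭.
8 letter names make it an octave; at 11 semitones (a half step narrower than perfect) the quality is diminished.

diminished octave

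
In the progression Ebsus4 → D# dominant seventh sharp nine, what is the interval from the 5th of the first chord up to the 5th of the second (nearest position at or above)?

Ebsus4 has Bb as its 5th, and D# dominant seventh sharp nine has A# as its 5th.
From Bb to A#: 12 semitones over a seventh = augmented.

augmented seventh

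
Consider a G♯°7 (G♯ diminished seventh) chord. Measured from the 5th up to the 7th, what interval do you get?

Spelling the chord: G♯ B D F.
So we need the interval from D up to F.
From D to F: 3 semitones over a third = minor.

m3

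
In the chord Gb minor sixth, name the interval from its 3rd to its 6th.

augmented fourth

Spelling the chord: Gb, Bbb, Db, Eb.
That puts Bbb below Eb.
Bbb up to Eb is 6 semitones, a half step wider than a perfect fourth, so the interval is augmented.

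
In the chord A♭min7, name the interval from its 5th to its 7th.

A♭min7 is spelled A♭-C♭-E♭-G♭.
The 5th is E♭ and the 7th is G♭.
From E♭ to G♭: 3 semitones over a third = minor.

minor third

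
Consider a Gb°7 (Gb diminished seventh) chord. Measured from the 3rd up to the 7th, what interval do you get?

Gb°7 (Gb diminished seventh) is spelled Gb–Bbb–Dbb–Fbb.
3rd = Bbb; 7th = Fbb.
Bbb up to Fbb is 6 semitones, a half step narrower than a perfect fifth, so the interval is diminished.

diminished 5th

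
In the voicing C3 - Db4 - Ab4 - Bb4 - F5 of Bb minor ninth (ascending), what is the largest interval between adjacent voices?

m9

Adjacent intervals: C3→Db4 = minor ninth; Db4→Ab4 = perfect fifth; Ab4→Bb4 = major second; Bb4→F5 = perfect fifth.
The largest is C3 to Db4, a minor ninth (13 semitones).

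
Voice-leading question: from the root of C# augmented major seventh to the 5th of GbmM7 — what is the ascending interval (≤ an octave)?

diminished second

C# augmented major seventh has C# as its root, and GbmM7 has Db as its 5th.
From C# to Db: 0 semitones over a second = diminished.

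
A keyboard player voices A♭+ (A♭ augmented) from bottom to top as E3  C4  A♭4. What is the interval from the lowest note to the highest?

diminished eleventh

The outer voices are E3 and A♭4.
From E to A♭: 16 semitones over an eleventh = diminished.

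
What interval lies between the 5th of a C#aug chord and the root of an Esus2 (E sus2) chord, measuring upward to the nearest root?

The 5th of C#aug is G##; the root of Esus2 (E sus2) is E.
6 letter names make it a sixth; at 7 semitones (a whole step narrower than major) the quality is diminished.

diminished sixth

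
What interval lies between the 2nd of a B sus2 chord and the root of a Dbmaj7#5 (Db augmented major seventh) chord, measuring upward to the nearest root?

The 2nd of B sus2 is C#; the root of Dbmaj7#5 (Db augmented major seventh) is Db.
From C# to Db: 0 semitones over a second = diminished.

diminished second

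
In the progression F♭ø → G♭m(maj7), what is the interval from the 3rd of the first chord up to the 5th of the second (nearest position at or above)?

augmented 4th

F♭ø has A𝄫 as its 3rd, and G♭m(maj7) has D♭ as its 5th.
4 letter names make it a fourth; at 6 semitones (a half step wider than perfect) the quality is augmented.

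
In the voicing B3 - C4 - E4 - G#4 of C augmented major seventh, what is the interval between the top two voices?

major third

Those voices are E4 and G#4.
E up to G# spans 3 letter names and 4 semitones — a major third.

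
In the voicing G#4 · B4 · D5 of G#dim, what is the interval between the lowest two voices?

minor 3rd

Those voices are G#4 and B4.
G# up to B is 3 semitones, a half step narrower than a major third, so the interval is minor.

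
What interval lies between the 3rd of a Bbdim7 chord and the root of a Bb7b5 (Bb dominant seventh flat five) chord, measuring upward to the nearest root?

Bbdim7 has Db as its 3rd, and Bb7b5 (Bb dominant seventh flat five) has Bb as its root.
From Db to Bb is 9 semitones, exactly the major sixth.

M6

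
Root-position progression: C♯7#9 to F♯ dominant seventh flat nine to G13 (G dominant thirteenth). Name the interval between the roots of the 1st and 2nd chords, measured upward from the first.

perfect fourth

The roots are C♯ and F♯.
C♯ up to F♯ spans 4 letter names and 5 semitones — a perfect fourth.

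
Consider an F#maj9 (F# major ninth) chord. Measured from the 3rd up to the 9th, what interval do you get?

minor seventh

Spelling the chord: F#, A#, C#, E#, G#.
3rd = A#; 9th = G#.
A# up to G# is 10 semitones, a half step narrower than a major seventh, so the interval is minor.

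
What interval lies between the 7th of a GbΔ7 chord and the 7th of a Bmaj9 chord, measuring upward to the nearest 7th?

augmented third

The 7th of GbΔ7 is F; the 7th of Bmaj9 is A#.
3 letter names make it a third; at 5 semitones (a half step wider than major) the quality is augmented.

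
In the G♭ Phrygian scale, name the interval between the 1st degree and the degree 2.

minor second

The scale runs G♭ A𝄫 B𝄫 C♭ D♭ E𝄫 F♭.
The 1st degree is G♭ and the 2nd degree is A𝄫.
G♭ up to A𝄫 is 1 semitone, a half step narrower than a major second, so the interval is minor.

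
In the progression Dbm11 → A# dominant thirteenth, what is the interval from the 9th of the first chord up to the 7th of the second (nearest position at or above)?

augmented third

Dbm11 has Eb as its 9th, and A# dominant thirteenth has G# as its 7th.
3 letter names make it a third; at 5 semitones (a half step wider than major) the quality is augmented.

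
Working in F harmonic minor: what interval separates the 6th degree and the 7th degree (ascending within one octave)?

augmented second

Spelling F harmonic minor: F G Ab Bb C Db E.
That puts Db below E.
2 letter names make it a second; at 3 semitones (a half step wider than major) the quality is augmented.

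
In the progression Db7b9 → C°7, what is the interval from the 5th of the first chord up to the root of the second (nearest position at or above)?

M3

The 5th of Db7b9 is Ab; the root of C°7 is C.
Counting 3 letters and 4 half steps from Ab gives a major third.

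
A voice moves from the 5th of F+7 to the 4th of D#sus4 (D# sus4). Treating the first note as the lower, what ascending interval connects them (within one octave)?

perfect fifth

F+7 has C# as its 5th, and D#sus4 (D# sus4) has G# as its 4th.
From C# to G# is 7 semitones, exactly the perfect fifth.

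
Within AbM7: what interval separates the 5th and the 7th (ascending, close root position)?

M3

Spelling the chord: Ab C Eb G.
5th = Eb; 7th = G.
From Eb to G is 4 semitones, exactly the major third.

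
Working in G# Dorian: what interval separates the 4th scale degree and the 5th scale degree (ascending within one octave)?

M2

G# dorian: G# A# B C# D# E# F#.
The 4th scale degree is C# and the 5th degree is D#.
C# up to D# spans 2 letter names and 2 semitones — a major second.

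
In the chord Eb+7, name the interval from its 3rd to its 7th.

diminished fifth

The chord tones of Ebaug7 are Eb-G-B-Db.
The 3rd is G and the 7th is Db.
G up to Db is 6 semitones, a half step narrower than a perfect fifth, so the interval is diminished.
This 3–7 tritone is the characteristic tension at the heart of the dominant sound.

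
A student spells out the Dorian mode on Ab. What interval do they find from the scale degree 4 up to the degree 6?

M3

The scale runs Ab Bb Cb Db Eb F Gb.
The scale degree 4 is Db and the 6th degree is F.
From Db to F is 4 semitones, exactly the major third.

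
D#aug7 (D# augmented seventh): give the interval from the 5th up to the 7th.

The chord tones of D#+7 are D# F## A## C#.
So we need the interval from A## up to C#.
A## up to C# is 2 semitones, a whole step narrower than a major third, so the interval is diminished.

d3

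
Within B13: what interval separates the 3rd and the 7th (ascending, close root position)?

Spelling the chord: B, D♯, F♯, A, C♯, G♯.
The 3rd is D♯ and the 7th is A.
D♯ up to A is 6 semitones, a half step narrower than a perfect fifth, so the interval is diminished.
That tritone between 3rd and 7th is what gives the dominant seventh its pull toward resolution.

diminished fifth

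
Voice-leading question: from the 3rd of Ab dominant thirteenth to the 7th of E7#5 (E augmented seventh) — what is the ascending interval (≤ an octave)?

major 2nd

The 3rd of Ab dominant thirteenth is C; the 7th of E7#5 (E augmented seventh) is D.
Counting 2 letters and 2 half steps from C gives a major second.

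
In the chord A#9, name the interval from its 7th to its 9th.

Spelling the chord: A# C## E# G# B#.
The 7th is G# and the 9th is B#.
G# up to B# spans 3 letter names and 4 semitones — a major third.

M3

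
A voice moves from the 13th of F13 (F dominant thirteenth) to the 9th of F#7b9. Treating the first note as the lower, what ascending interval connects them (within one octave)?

perfect 4th

F13 (F dominant thirteenth) has D as its 13th, and F#7b9 has G as its 9th.
From D to G is 5 semitones, exactly the perfect fourth.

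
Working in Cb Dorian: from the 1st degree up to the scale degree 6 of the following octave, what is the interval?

The scale runs Cb Db Ebb Fb Gb Ab Bbb.
1st degree = Cb; 6th degree (up an octave) = Ab.
Cb up to Ab spans 13 letter names and 21 semitones — a major thirteenth.

M13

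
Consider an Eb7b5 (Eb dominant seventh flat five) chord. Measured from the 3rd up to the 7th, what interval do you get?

The chord tones of Eb dominant seventh flat five are Eb, G, Bbb, Db.
3rd = G; 7th = Db.
G up to Db is 6 semitones, a half step narrower than a perfect fifth, so the interval is diminished.

diminished fifth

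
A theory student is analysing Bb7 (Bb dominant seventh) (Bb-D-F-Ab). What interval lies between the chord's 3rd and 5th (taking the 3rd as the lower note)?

minor third

So we need the interval from D up to F.
3 letter names make it a third; at 3 semitones (a half step narrower than major) the quality is minor.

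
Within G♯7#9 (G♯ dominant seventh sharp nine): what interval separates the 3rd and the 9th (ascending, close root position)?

Spelling the chord: G♯–B♯–D♯–F♯–A𝄪.
So we need the interval from B♯ up to A𝄪.
From B♯ to A𝄪 is 11 semitones, exactly the major seventh.

major seventh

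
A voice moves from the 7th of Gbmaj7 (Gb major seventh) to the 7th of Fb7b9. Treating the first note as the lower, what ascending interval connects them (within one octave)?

d7

The 7th of Gbmaj7 (Gb major seventh) is F; the 7th of Fb7b9 is Ebb.
7 letter names make it a seventh; at 9 semitones (a whole step narrower than major) the quality is diminished.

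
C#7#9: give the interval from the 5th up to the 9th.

augmented fifth

Spelling the chord: C#–E#–G#–B–D##.
5th = G#; 9th = D##.
G# up to D## is 8 semitones, a half step wider than a perfect fifth, so the interval is augmented.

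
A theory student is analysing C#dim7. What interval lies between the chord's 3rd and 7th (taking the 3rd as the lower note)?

C#dim7 (C# diminished seventh) is spelled C#–E–G–Bb.
The 3rd is E and the 7th is Bb.
E up to Bb is 6 semitones, a half step narrower than a perfect fifth, so the interval is diminished.

d5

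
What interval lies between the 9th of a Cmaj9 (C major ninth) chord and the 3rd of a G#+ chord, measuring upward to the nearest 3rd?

The 9th of Cmaj9 (C major ninth) is D; the 3rd of G#+ is B#.
6 letter names make it a sixth; at 10 semitones (a half step wider than major) the quality is augmented.

augmented 6th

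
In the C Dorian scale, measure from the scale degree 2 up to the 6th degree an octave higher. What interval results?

The scale runs C D Eb F G A Bb.
The scale degree 2 is D and the degree 6 (up an octave) is A.
D up to A spans 12 letter names and 19 semitones — a perfect twelfth.

P12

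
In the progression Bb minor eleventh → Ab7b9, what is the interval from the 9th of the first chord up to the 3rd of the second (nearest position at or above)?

The 9th of Bb minor eleventh is C; the 3rd of Ab7b9 is C.
From C to C is 0 semitones, exactly the perfect unison.

perfect unison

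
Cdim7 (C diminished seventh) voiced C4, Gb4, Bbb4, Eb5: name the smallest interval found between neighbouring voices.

Adjacent intervals: C4→Gb4 = diminished fifth; Gb4→Bbb4 = minor third; Bbb4→Eb5 = augmented fourth.
The smallest is Gb4 to Bbb4, a minor third (3 semitones).

m3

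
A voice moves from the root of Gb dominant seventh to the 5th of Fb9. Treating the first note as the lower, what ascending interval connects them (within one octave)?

perfect fourth

The root of Gb dominant seventh is Gb; the 5th of Fb9 is Cb.
Counting 4 letters and 5 half steps from Gb gives a perfect fourth.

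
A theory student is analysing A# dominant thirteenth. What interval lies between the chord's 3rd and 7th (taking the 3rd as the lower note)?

The chord tones of A# dominant thirteenth are A#, C##, E#, G#, B#, F##.
So we need the interval from C## up to G#.
From C## to G#: 6 semitones over a fifth = diminished.
This 3–7 tritone is the characteristic tension at the heart of the dominant sound.

diminished fifth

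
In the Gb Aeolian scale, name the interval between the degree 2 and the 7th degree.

Spelling the Gb Aeolian scale: Gb Ab Bbb Cb Db Ebb Fb.
So we need the interval from Ab up to Fb.
6 letter names make it a sixth; at 8 semitones (a half step narrower than major) the quality is minor.

minor sixth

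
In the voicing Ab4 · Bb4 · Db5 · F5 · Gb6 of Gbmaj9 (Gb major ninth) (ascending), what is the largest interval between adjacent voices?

Adjacent intervals: Ab4→Bb4 = major second; Bb4→Db5 = minor third; Db5→F5 = major third; F5→Gb6 = minor ninth.
The largest is F5 to Gb6, a minor ninth (13 semitones).

m9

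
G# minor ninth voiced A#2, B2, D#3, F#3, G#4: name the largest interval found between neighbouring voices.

major 9th

Adjacent intervals: A#2→B2 = minor second; B2→D#3 = major third; D#3→F#3 = minor third; F#3→G#4 = major ninth.
The largest is F#3 to G#4, a major ninth (14 semitones).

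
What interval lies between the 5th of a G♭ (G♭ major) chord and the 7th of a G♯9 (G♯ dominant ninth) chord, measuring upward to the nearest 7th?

augmented 3rd

G♭ (G♭ major) has D♭ as its 5th, and G♯9 (G♯ dominant ninth) has F♯ as its 7th.
3 letter names make it a third; at 5 semitones (a half step wider than major) the quality is augmented.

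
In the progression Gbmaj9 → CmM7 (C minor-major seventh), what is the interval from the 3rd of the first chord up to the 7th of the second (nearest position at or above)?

augmented unison

The 3rd of Gbmaj9 is Bb; the 7th of CmM7 (C minor-major seventh) is B.
Bb up to B is 1 semitone, a half step wider than a perfect unison, so the interval is augmented.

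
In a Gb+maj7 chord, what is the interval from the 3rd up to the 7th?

perfect 5th

Gbmaj7#5: Gb Bb D F.
The 3rd is Bb and the 7th is F.
Bb up to F spans 5 letter names and 7 semitones — a perfect fifth.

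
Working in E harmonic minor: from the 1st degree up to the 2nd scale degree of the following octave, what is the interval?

M9

Spelling E harmonic minor: E F# G A B C D#.
So we need the interval from E up to F#.
Counting 9 letters and 14 half steps from E gives a major ninth.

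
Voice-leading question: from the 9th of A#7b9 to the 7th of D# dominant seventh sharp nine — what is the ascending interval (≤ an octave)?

M2

A#7b9 has B as its 9th, and D# dominant seventh sharp nine has C# as its 7th.
B up to C# spans 2 letter names and 2 semitones — a major second.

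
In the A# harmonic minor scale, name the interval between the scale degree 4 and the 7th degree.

A4

Spelling the A# harmonic minor scale: A# B# C# D# E# F# G##.
Scale degree 4 = D#; scale degree 7 = G##.
D# up to G## is 6 semitones, a half step wider than a perfect fourth, so the interval is augmented.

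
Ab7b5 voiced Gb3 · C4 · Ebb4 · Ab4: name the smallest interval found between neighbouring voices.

diminished third

Adjacent intervals: Gb3→C4 = augmented fourth; C4→Ebb4 = diminished third; Ebb4→Ab4 = augmented fourth.
The smallest is C4 to Ebb4, a diminished third (2 semitones).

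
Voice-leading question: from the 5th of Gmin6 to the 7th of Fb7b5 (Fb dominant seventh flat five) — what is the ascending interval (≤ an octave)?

diminished second

Gmin6 has D as its 5th, and Fb7b5 (Fb dominant seventh flat five) has Ebb as its 7th.
D up to Ebb is 0 semitones, a whole step narrower than a major second, so the interval is diminished.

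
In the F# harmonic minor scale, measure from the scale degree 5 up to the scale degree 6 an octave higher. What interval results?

m9

Spelling the F# harmonic minor scale: F# G# A B C# D E#.
Scale degree 5 = C#; degree 6 (up an octave) = D.
C# up to D is 13 semitones, a half step narrower than a major ninth, so the interval is minor.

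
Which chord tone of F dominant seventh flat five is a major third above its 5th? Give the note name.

Eb

Spelling the chord: F, A, C♭, E♭.
The 5th is C♭. A major third above C♭ is E♭.
E♭ is the chord's 7th.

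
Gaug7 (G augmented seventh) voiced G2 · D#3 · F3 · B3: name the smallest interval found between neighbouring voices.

Adjacent intervals: G2→D#3 = augmented fifth; D#3→F3 = diminished third; F3→B3 = augmented fourth.
The smallest is D#3 to F3, a diminished third (2 semitones).

diminished third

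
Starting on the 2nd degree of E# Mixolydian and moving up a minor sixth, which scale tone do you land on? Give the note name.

D#

The scale is E# F## G## A# B# C## D#.
The 2nd degree is F##; a minor sixth above that is D# — scale degree 7.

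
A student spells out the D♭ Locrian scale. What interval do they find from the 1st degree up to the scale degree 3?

minor third

Spelling the D♭ Locrian scale: D♭ E𝄫 F♭ G♭ A𝄫 B𝄫 C♭.
1st degree = D♭; 3rd degree = F♭.
3 letter names make it a third; at 3 semitones (a half step narrower than major) the quality is minor.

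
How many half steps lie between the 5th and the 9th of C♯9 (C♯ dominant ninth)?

The chord tones of C♯9 are C♯–E♯–G♯–B–D♯.
G♯ to D♯ is a perfect fifth: 7 semitones.

7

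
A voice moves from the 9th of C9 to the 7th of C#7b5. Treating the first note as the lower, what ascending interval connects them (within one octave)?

The 9th of C9 is D; the 7th of C#7b5 is B.
D up to B spans 6 letter names and 9 semitones — a major sixth.

major sixth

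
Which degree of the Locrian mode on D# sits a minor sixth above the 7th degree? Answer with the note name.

The scale is D# E F# G# A B C#.
The 7th degree is C#; a minor sixth above that is A — scale degree 5.

A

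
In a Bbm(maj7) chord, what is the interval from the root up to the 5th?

perfect fifth

BbmM7: Bb–Db–F–A.
Root = Bb; 5th = F.
Counting 5 letters and 7 half steps from Bb gives a perfect fifth.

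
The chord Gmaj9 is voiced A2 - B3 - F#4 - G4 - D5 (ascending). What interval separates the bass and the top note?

P18

The outer voices are A2 and D5.
From A to D is 29 semitones, exactly the perfect 18th.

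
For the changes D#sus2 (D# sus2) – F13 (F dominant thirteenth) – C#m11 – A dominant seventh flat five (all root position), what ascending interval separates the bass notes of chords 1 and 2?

diminished 3rd

The roots are D# and F.
D# up to F is 2 semitones, a whole step narrower than a major third, so the interval is diminished.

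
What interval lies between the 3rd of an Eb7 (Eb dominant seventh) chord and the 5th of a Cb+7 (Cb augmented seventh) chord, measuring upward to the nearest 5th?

perfect unison

The 3rd of Eb7 (Eb dominant seventh) is G; the 5th of Cb+7 (Cb augmented seventh) is G.
Counting 1 letters and 0 half steps from G gives a perfect unison.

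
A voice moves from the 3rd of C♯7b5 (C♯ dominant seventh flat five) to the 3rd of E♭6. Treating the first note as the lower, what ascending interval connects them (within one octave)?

C♯7b5 (C♯ dominant seventh flat five) has E♯ as its 3rd, and E♭6 has G as its 3rd.
E♯ up to G is 2 semitones, a whole step narrower than a major third, so the interval is diminished.

diminished 3rd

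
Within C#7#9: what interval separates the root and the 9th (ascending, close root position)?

augmented 9th

The chord tones of C#7#9 are C#-E#-G#-B-D##.
The root is C# and the 9th is D##.
9 letter names make it a ninth; at 15 semitones (a half step wider than major) the quality is augmented.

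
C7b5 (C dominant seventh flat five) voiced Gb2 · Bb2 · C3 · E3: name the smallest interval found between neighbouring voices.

Adjacent intervals: Gb2→Bb2 = major third; Bb2→C3 = major second; C3→E3 = major third.
The smallest is Bb2 to C3, a major second (2 semitones).

major second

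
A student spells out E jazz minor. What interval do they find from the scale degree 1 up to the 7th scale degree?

E melodic minor: E F# G A B C# D#.
So we need the interval from E up to D#.
Counting 7 letters and 11 half steps from E gives a major seventh.

major seventh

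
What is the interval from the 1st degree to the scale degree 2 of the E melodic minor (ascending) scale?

E melodic minor: E F♯ G A B C♯ D♯.
So we need the interval from E up to F♯.
E up to F♯ spans 2 letter names and 2 semitones — a major second.

major second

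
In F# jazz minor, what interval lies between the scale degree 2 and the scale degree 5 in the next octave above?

perfect eleventh

The scale runs F# G# A B C# D# E#.
So we need the interval from G# up to C#.
G# up to C# spans 11 letter names and 17 semitones — a perfect eleventh.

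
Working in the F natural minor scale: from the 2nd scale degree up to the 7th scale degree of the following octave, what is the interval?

minor thirteenth

F natural minor: F G Ab Bb C Db Eb.
So we need the interval from G up to Eb.
13 letter names make it a thirteenth; at 20 semitones (a half step narrower than major) the quality is minor.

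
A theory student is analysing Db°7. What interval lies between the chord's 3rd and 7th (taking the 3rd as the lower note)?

Db°7 is spelled Db-Fb-Abb-Cbb.
So we need the interval from Fb up to Cbb.
5 letter names make it a fifth; at 6 semitones (a half step narrower than perfect) the quality is diminished.

diminished fifth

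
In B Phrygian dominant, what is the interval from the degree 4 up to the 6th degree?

Spelling B Phrygian dominant: B C D♯ E F♯ G A.
Degree 4 = E; 6th scale degree = G.
From E to G: 3 semitones over a third = minor.

m3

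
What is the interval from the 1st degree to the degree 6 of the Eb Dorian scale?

The scale runs Eb F Gb Ab Bb C Db.
So we need the interval from Eb up to C.
From Eb to C is 9 semitones, exactly the major sixth.

M6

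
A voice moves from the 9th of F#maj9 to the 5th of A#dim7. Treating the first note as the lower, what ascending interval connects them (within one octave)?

F#maj9 has G# as its 9th, and A#dim7 has E as its 5th.
G# up to E is 8 semitones, a half step narrower than a major sixth, so the interval is minor.

minor sixth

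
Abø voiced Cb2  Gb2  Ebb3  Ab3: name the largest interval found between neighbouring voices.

Adjacent intervals: Cb2→Gb2 = perfect fifth; Gb2→Ebb3 = minor sixth; Ebb3→Ab3 = augmented fourth.
The largest is Gb2 to Ebb3, a minor sixth (8 semitones).

minor sixth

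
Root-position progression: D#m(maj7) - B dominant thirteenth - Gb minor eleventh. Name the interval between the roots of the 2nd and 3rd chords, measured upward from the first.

d6

The roots are B and Gb.
From B to Gb: 7 semitones over a sixth = diminished.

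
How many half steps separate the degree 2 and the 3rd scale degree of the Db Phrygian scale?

The scale is Db Ebb Fb Gb Ab Bbb Cb.
Ebb up to Fb is a major second — 2 semitones.

2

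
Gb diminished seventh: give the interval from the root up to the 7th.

The chord tones of Gb°7 (Gb diminished seventh) are Gb–Bbb–Dbb–Fbb.
That puts Gb below Fbb.
Gb up to Fbb is 9 semitones, a whole step narrower than a major seventh, so the interval is diminished.

d7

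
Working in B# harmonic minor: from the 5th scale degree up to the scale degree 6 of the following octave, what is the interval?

Spelling B# harmonic minor: B# C## D# E# F## G# A##.
The 5th scale degree is F## and the scale degree 6 (up an octave) is G#.
9 letter names make it a ninth; at 13 semitones (a half step narrower than major) the quality is minor.

minor ninth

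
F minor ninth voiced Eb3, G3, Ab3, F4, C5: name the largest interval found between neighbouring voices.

major sixth

Adjacent intervals: Eb3→G3 = major third; G3→Ab3 = minor second; Ab3→F4 = major sixth; F4→C5 = perfect fifth.
The largest is Ab3 to F4, a major sixth (9 semitones).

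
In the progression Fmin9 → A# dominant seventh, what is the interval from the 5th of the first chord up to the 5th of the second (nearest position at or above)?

augmented 3rd

The 5th of Fmin9 is C; the 5th of A# dominant seventh is E#.
3 letter names make it a third; at 5 semitones (a half step wider than major) the quality is augmented.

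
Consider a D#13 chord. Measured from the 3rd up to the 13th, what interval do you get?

The chord tones of D# dominant thirteenth are D#-F##-A#-C#-E#-B#.
That puts F## below B#.
F## up to B# spans 11 letter names and 17 semitones — a perfect eleventh.

perfect 11th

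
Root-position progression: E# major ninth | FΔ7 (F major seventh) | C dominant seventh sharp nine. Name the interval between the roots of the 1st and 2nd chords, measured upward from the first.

The roots are E# and F.
E# up to F is 0 semitones, a whole step narrower than a major second, so the interval is diminished.

diminished 2nd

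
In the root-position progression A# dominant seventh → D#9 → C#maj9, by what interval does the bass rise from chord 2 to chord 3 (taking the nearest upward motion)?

minor 7th

The roots are D# and C#.
From D# to C#: 10 semitones over a seventh = minor.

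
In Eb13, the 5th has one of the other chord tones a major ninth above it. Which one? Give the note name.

C

Eb13 (Eb dominant thirteenth): Eb-G-Bb-Db-F-C.
The 5th is Bb. A major ninth above Bb is C.
C is the chord's 13th.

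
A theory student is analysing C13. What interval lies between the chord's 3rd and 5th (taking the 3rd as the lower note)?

minor 3rd

C dominant thirteenth is spelled C E G Bb D A.
That puts E below G.
From E to G: 3 semitones over a third = minor.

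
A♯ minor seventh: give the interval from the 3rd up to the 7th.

perfect 5th

The chord tones of A♯m7 are A♯ C♯ E♯ G♯.
That puts C♯ below G♯.
From C♯ to G♯ is 7 semitones, exactly the perfect fifth.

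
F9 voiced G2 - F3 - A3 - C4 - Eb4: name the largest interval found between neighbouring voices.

minor seventh

Adjacent intervals: G2→F3 = minor seventh; F3→A3 = major third; A3→C4 = minor third; C4→Eb4 = minor third.
The largest is G2 to F3, a minor seventh (10 semitones).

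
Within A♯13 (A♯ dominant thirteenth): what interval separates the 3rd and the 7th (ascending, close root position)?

d5

Spelling the chord: A♯, C𝄪, E♯, G♯, B♯, F𝄪.
The 3rd is C𝄪 and the 7th is G♯.
5 letter names make it a fifth; at 6 semitones (a half step narrower than perfect) the quality is diminished.
This 3–7 tritone is the characteristic tension at the heart of the dominant sound.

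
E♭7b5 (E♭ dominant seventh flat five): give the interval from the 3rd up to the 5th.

diminished third

The chord tones of E♭7b5 are E♭-G-B𝄫-D♭.
That puts G below B𝄫.
G up to B𝄫 is 2 semitones, a whole step narrower than a major third, so the interval is diminished.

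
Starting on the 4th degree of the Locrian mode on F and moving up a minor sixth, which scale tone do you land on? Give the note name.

The scale is F Gb Ab Bb Cb Db Eb.
The 4th degree is Bb; a minor sixth above that is Gb — scale degree 2.

Gb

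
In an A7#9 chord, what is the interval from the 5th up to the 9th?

augmented fifth

A7#9: A C♯ E G B♯.
That puts E below B♯.
E up to B♯ is 8 semitones, a half step wider than a perfect fifth, so the interval is augmented.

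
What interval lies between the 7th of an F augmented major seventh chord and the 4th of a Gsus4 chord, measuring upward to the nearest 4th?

The 7th of F augmented major seventh is E; the 4th of Gsus4 is C.
From E to C: 8 semitones over a sixth = minor.

minor sixth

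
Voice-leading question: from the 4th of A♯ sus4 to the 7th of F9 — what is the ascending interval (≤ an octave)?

diminished second

A♯ sus4 has D♯ as its 4th, and F9 has E♭ as its 7th.
D♯ up to E♭ is 0 semitones, a whole step narrower than a major second, so the interval is diminished.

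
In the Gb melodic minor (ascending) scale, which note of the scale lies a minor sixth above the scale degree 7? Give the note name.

The scale is Gb Ab Bbb Cb Db Eb F.
The scale degree 7 is F; a minor sixth above that is Db — scale degree 5.

Db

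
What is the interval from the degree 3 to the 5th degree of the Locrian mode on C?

The scale runs C Db Eb F Gb Ab Bb.
The degree 3 is Eb and the degree 5 is Gb.
From Eb to Gb: 3 semitones over a third = minor.

m3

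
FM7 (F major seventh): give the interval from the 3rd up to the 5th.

Fmaj7 (F major seventh) is spelled F A C E.
3rd = A; 5th = C.
A up to C is 3 semitones, a half step narrower than a major third, so the interval is minor.

minor third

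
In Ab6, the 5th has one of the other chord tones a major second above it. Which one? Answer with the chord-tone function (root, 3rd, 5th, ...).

6th

The chord tones of Ab major sixth are Ab, C, Eb, F.
The 5th is Eb. A major second above Eb is F.
F is the chord's 6th.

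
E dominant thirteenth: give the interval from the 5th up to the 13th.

The chord tones of E13 (E dominant thirteenth) are E-G♯-B-D-F♯-C♯.
5th = B; 13th = C♯.
Counting 9 letters and 14 half steps from B gives a major ninth.

major ninth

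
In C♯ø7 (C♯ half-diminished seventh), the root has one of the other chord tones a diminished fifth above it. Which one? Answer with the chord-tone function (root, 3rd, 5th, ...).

5th

The chord tones of C♯ half-diminished seventh are C♯-E-G-B.
The root is C♯. A diminished fifth above C♯ is G.
G is the chord's 5th.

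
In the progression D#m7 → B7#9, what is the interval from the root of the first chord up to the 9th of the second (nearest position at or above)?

M7

The root of D#m7 is D#; the 9th of B7#9 is C##.
Counting 7 letters and 11 half steps from D# gives a major seventh.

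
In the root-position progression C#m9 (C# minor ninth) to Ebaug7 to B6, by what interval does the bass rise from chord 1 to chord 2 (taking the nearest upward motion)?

The roots are C# and Eb.
C# up to Eb is 2 semitones, a whole step narrower than a major third, so the interval is diminished.

diminished third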